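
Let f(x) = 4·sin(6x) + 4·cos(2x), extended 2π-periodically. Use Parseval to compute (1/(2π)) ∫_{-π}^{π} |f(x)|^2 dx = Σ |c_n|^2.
Σ |c_n|^2 = 16

Expand |f|^2 and use orthogonality of {sin(nx), cos(mx)} on [-π, π]:
  ∫_{-π}^{π} sin(nx)^2 dx = π, ∫ cos(mx)^2 dx = π, and cross terms integrate to 0.
So ∫_{-π}^{π} f(x)^2 dx = 4^2 · π + 4^2 · π = (16 + 16)π.
Divide by 2π: (16 + 16)/2 = 16.
By Parseval, this equals Σ |c_n|^2.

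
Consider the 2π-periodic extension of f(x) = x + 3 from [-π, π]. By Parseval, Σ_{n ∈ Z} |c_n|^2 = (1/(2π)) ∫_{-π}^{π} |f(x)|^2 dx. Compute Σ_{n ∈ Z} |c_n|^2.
Σ |c_n|^2 = π^2/3 + 9

Expand and integrate term by term over [-π, π]:
  ∫ (x)^2 dx = 1·(2π^3/3); ∫ 2·1·(3)·x dx = 0 (odd integrand); ∫ 3^2 dx = 9·2π.
So (1/(2π)) ∫_{-π}^{π} (x + 3)^2 dx = 1π^2/3 + 9 = π^2/3 + 9.
Parseval ⇒ Σ |c_n|^2 = π^2/3 + 9.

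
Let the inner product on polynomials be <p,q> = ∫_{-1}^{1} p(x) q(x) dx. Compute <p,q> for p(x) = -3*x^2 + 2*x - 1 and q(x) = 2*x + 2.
<p,q> = -16/3

Expand the product: p(x)·q(x) = -6*x^3 - 2*x^2 + 2*x - 2.
∫_{-1}^{1} of each monomial x^k gives [2/(k+1) if k even, 0 if k odd]. Integrating term-by-term (or equivalently evaluating the antiderivative F(x) = -3*x^4/2 - 2*x^3/3 + x^2 - 2*x at the endpoints):
  F(1) − F(−1) = -19/6 − (13/6) = -16/3.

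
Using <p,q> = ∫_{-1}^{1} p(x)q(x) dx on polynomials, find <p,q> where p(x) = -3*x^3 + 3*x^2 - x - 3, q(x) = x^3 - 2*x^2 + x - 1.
<p,q> = 52/21

Expand the product: p(x)·q(x) = -3*x^6 + 9*x^5 - 10*x^4 + 5*x^3 + 2*x^2 - 2*x + 3.
∫_{-1}^{1} of each monomial x^k gives [2/(k+1) if k even, 0 if k odd]. Integrating term-by-term (or equivalently evaluating the antiderivative F(x) = -3*x^7/7 + 3*x^6/2 - 2*x^5 + 5*x^4/4 + 2*x^3/3 - x^2 + 3*x at the endpoints):
  F(1) − F(−1) = 251/84 − (43/84) = 52/21.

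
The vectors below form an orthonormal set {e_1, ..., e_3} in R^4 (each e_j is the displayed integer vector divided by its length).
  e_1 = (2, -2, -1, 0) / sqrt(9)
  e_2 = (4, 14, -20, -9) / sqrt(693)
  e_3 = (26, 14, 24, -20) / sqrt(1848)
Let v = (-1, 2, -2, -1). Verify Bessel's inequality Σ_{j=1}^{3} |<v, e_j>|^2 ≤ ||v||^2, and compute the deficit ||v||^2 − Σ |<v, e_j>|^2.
Σ |<v, e_j>|^2 = 59/6; ||v||^2 = 10; deficit = 1/6

Write each e_j = u_j / sqrt(<u_j, u_j>) where u_j is the displayed integer vector. Then <v, e_j> = <v, u_j> / sqrt(<u_j, u_j>), so |<v, e_j>|^2 = <v, u_j>^2 / <u_j, u_j>.
Coefficients: <v, e_1> = -4/sqrt(9), <v, e_2> = 73/sqrt(693), <v, e_3> = -26/sqrt(1848).
Square and sum: Σ |<v, e_j>|^2 = 59/6.
Compute ||v||^2 = v·v = 10.
Deficit = 10 − 59/6 = 1/6 ≥ 0, confirming Bessel's inequality. (The deficit equals ||v − Σ <v,e_j> e_j||^2, the squared distance from v to span{e_j}.)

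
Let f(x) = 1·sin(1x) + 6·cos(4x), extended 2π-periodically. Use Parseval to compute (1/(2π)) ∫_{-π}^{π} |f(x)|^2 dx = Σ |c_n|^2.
Σ |c_n|^2 = 37/2

Expand |f|^2 and use orthogonality of {sin(nx), cos(mx)} on [-π, π]:
  ∫_{-π}^{π} sin(nx)^2 dx = π, ∫ cos(mx)^2 dx = π, and cross terms integrate to 0.
So ∫_{-π}^{π} f(x)^2 dx = 1^2 · π + 6^2 · π = (1 + 36)π.
Divide by 2π: (1 + 36)/2 = 37/2.
By Parseval, this equals Σ |c_n|^2.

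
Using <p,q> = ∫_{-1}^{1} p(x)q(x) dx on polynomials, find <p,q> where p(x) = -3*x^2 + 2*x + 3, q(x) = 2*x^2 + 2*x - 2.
<p,q> = -56/15

Expand the product: p(x)·q(x) = -6*x^4 - 2*x^3 + 16*x^2 + 2*x - 6.
∫_{-1}^{1} of each monomial x^k gives [2/(k+1) if k even, 0 if k odd]. Integrating term-by-term (or equivalently evaluating the antiderivative F(x) = -6*x^5/5 - x^4/2 + 16*x^3/3 + x^2 - 6*x at the endpoints):
  F(1) − F(−1) = -41/30 − (71/30) = -56/15.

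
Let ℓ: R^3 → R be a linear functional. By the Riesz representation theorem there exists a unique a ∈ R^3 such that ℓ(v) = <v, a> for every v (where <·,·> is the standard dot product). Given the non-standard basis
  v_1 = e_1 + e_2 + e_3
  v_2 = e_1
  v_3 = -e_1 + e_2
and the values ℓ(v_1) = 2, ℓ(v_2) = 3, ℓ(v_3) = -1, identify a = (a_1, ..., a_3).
a = (3, 2, -3)

Write a = (a_1, ..., a_3) in the standard basis. For each basis vector v_i, ℓ(v_i) = <v_i, a> is a linear equation in the a_j's. Collect the n equations into a matrix system V a = ℓ, where row i of V is v_i (expressed in the standard basis). Since V is invertible (lower-triangular with 1s on the diagonal, up to permutation), solve by back-substitution:
  V =
[[1, 1, 1],
 [1, 0, 0],
 [-1, 1, 0]]
  V a = (2, 3, -1)
Solving gives a = (3, 2, -3).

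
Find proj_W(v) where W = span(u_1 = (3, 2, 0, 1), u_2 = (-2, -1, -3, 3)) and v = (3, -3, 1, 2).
proj_W(v) = (295/297, 205/297, -25/99, 190/297)

Set up U = [u_1 | ... | u_2] ∈ R^(4×2). The projector onto W = col(U) is P = U (U^T U)^(-1) U^T.
Compute U^T U =
  [14, -5]
  [-5, 23],
and U^T v = (5, 0).
Solve U^T U · c = U^T v for the coefficients: c = (115/297, 25/297). The projection is proj_W(v) = U c.
Check: (v - proj_W(v)) · u_1 = 0  (should be 0).
Check: (v - proj_W(v)) · u_2 = 0  (should be 0).
Result: proj_W(v) = (295/297, 205/297, -25/99, 190/297).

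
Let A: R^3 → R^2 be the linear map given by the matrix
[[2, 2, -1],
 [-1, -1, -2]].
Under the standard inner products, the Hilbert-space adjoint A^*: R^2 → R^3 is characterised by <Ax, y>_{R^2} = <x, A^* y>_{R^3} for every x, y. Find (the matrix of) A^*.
A^* = A^T =
[[2, -1],
 [2, -1],
 [-1, -2]]

For real matrices with standard dot products, the defining identity <Ax, y> = <x, A^* y> gives (Ax)^T y = x^T (A^*) y, i.e. x^T A^T y = x^T (A^*) y. Since this holds for all x, y, we must have A^* = A^T. Therefore
A^* =
[[2, -1],
 [2, -1],
 [-1, -2]].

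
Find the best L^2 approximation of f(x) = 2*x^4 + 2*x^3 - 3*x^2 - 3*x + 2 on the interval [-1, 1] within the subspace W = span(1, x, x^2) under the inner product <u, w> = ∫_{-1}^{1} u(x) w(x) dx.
g(x) = -9*x^2/7 - 9*x/5 + 64/35

The best approximation g ∈ W is the orthogonal projection of f onto W. Writing g = a_0 + a_1 x + a_2 x^2, the coefficients solve the normal equations G · a = b where
  G_{ij} = <φ_i, φ_j> and b_i = <f, φ_i>, with φ_0 = 1, φ_1 = x, φ_2 = x^2.
G =
  [2, 0, 2/3]
  [0, 2/3, 0]
  [2/3, 0, 2/5],
b = (14/5, -6/5, 74/105).
Solving gives a_0 = 64/35, a_1 = -9/5, a_2 = -9/7, so
  g(x) = -9*x^2/7 - 9*x/5 + 64/35.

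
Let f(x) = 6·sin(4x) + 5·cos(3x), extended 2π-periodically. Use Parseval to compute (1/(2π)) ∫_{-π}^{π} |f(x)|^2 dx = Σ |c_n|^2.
Σ |c_n|^2 = 61/2

Expand |f|^2 and use orthogonality of {sin(nx), cos(mx)} on [-π, π]:
  ∫_{-π}^{π} sin(nx)^2 dx = π, ∫ cos(mx)^2 dx = π, and cross terms integrate to 0.
So ∫_{-π}^{π} f(x)^2 dx = 6^2 · π + 5^2 · π = (36 + 25)π.
Divide by 2π: (36 + 25)/2 = 61/2.
By Parseval, this equals Σ |c_n|^2.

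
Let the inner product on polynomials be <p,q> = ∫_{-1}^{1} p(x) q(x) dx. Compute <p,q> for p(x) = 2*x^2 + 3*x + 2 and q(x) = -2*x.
<p,q> = -4

Expand the product: p(x)·q(x) = -4*x^3 - 6*x^2 - 4*x.
∫_{-1}^{1} of each monomial x^k gives [2/(k+1) if k even, 0 if k odd]. Integrating term-by-term (or equivalently evaluating the antiderivative F(x) = -x^4 - 2*x^3 - 2*x^2 at the endpoints):
  F(1) − F(−1) = -5 − (-1) = -4.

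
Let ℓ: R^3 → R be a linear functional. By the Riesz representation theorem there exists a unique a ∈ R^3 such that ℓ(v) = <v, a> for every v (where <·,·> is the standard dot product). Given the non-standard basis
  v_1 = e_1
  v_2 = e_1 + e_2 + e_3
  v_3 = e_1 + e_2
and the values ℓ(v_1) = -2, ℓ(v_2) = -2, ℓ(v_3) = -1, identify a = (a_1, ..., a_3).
a = (-2, 1, -1)

Write a = (a_1, ..., a_3) in the standard basis. For each basis vector v_i, ℓ(v_i) = <v_i, a> is a linear equation in the a_j's. Collect the n equations into a matrix system V a = ℓ, where row i of V is v_i (expressed in the standard basis). Since V is invertible (lower-triangular with 1s on the diagonal, up to permutation), solve by back-substitution:
  V =
[[1, 0, 0],
 [1, 1, 1],
 [1, 1, 0]]
  V a = (-2, -2, -1)
Solving gives a = (-2, 1, -1).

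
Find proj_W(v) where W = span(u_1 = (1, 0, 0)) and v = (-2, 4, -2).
proj_W(v) = (-2, 0, 0)

Set up U = [u_1 | ... | u_1] ∈ R^(3×1). The projector onto W = col(U) is P = U (U^T U)^(-1) U^T.
Compute U^T U =
  [1],
and U^T v = (-2).
Solve U^T U · c = U^T v for the coefficients: c = (-2). The projection is proj_W(v) = U c.
Check: (v - proj_W(v)) · u_1 = 0  (should be 0).
Result: proj_W(v) = (-2, 0, 0).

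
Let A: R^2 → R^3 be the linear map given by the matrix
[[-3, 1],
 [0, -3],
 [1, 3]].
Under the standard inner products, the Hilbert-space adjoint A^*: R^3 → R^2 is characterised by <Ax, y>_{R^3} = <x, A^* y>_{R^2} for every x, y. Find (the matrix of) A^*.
A^* = A^T =
[[-3, 0, 1],
 [1, -3, 3]]

For real matrices with standard dot products, the defining identity <Ax, y> = <x, A^* y> gives (Ax)^T y = x^T (A^*) y, i.e. x^T A^T y = x^T (A^*) y. Since this holds for all x, y, we must have A^* = A^T. Therefore
A^* =
[[-3, 0, 1],
 [1, -3, 3]].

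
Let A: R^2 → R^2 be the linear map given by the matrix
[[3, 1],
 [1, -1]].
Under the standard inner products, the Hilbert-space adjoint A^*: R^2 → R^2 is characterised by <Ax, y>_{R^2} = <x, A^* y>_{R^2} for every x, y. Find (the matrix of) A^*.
A^* = A^T =
[[3, 1],
 [1, -1]]

For real matrices with standard dot products, the defining identity <Ax, y> = <x, A^* y> gives (Ax)^T y = x^T (A^*) y, i.e. x^T A^T y = x^T (A^*) y. Since this holds for all x, y, we must have A^* = A^T. Therefore
A^* =
[[3, 1],
 [1, -1]].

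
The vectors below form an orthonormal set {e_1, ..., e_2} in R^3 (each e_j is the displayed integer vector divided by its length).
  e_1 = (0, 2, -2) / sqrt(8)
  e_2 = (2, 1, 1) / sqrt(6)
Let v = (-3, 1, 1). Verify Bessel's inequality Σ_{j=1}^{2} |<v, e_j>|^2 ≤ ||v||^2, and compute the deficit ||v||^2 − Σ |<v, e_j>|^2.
Σ |<v, e_j>|^2 = 8/3; ||v||^2 = 11; deficit = 25/3

Write each e_j = u_j / sqrt(<u_j, u_j>) where u_j is the displayed integer vector. Then <v, e_j> = <v, u_j> / sqrt(<u_j, u_j>), so |<v, e_j>|^2 = <v, u_j>^2 / <u_j, u_j>.
Coefficients: <v, e_1> = 0/sqrt(8), <v, e_2> = -4/sqrt(6).
Square and sum: Σ |<v, e_j>|^2 = 8/3.
Compute ||v||^2 = v·v = 11.
Deficit = 11 − 8/3 = 25/3 ≥ 0, confirming Bessel's inequality. (The deficit equals ||v − Σ <v,e_j> e_j||^2, the squared distance from v to span{e_j}.)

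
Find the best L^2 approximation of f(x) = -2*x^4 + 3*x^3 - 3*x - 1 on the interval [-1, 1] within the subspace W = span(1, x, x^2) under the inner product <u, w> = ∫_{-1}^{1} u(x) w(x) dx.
g(x) = -12*x^2/7 - 6*x/5 - 29/35

The best approximation g ∈ W is the orthogonal projection of f onto W. Writing g = a_0 + a_1 x + a_2 x^2, the coefficients solve the normal equations G · a = b where
  G_{ij} = <φ_i, φ_j> and b_i = <f, φ_i>, with φ_0 = 1, φ_1 = x, φ_2 = x^2.
G =
  [2, 0, 2/3]
  [0, 2/3, 0]
  [2/3, 0, 2/5],
b = (-14/5, -4/5, -26/21).
Solving gives a_0 = -29/35, a_1 = -6/5, a_2 = -12/7, so
  g(x) = -12*x^2/7 - 6*x/5 - 29/35.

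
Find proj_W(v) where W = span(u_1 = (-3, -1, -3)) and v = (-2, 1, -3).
proj_W(v) = (-42/19, -14/19, -42/19)

Set up U = [u_1 | ... | u_1] ∈ R^(3×1). The projector onto W = col(U) is P = U (U^T U)^(-1) U^T.
Compute U^T U =
  [19],
and U^T v = (14).
Solve U^T U · c = U^T v for the coefficients: c = (14/19). The projection is proj_W(v) = U c.
Check: (v - proj_W(v)) · u_1 = 0  (should be 0).
Result: proj_W(v) = (-42/19, -14/19, -42/19).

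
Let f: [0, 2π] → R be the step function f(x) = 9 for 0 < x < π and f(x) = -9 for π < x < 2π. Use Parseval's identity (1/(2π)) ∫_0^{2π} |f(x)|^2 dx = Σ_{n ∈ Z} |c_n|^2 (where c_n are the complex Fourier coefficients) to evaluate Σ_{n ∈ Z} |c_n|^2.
Σ |c_n|^2 = 81

Parseval equates the L^2 energy of f (normalised by 1/(2π)) with the ℓ^2 sum of its Fourier coefficients: (1/(2π)) ∫_0^{2π} |f|^2 = Σ |c_n|^2.
Compute the left side: (1/(2π)) [∫_0^π 9^2 dx + ∫_π^{2π} (-9)^2 dx] = (1/(2π)) · (81π + 81π) = (81 + 81)/2 = 81.
So Σ_{n ∈ Z} |c_n|^2 = 81.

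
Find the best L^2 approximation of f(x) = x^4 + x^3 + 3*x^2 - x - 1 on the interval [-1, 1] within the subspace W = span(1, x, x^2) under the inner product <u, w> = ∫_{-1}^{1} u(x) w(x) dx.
g(x) = 27*x^2/7 - 2*x/5 - 38/35

The best approximation g ∈ W is the orthogonal projection of f onto W. Writing g = a_0 + a_1 x + a_2 x^2, the coefficients solve the normal equations G · a = b where
  G_{ij} = <φ_i, φ_j> and b_i = <f, φ_i>, with φ_0 = 1, φ_1 = x, φ_2 = x^2.
G =
  [2, 0, 2/3]
  [0, 2/3, 0]
  [2/3, 0, 2/5],
b = (2/5, -4/15, 86/105).
Solving gives a_0 = -38/35, a_1 = -2/5, a_2 = 27/7, so
  g(x) = 27*x^2/7 - 2*x/5 - 38/35.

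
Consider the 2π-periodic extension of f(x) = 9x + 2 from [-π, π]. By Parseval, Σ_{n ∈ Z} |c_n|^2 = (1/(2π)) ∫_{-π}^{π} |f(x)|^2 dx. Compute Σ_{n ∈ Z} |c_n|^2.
Σ |c_n|^2 = 27π^2 + 4

Expand and integrate term by term over [-π, π]:
  ∫ (9x)^2 dx = 81·(2π^3/3); ∫ 2·9·(2)·x dx = 0 (odd integrand); ∫ 2^2 dx = 4·2π.
So (1/(2π)) ∫_{-π}^{π} (9x + 2)^2 dx = 81π^2/3 + 4 = 27π^2 + 4.
Parseval ⇒ Σ |c_n|^2 = 27π^2 + 4.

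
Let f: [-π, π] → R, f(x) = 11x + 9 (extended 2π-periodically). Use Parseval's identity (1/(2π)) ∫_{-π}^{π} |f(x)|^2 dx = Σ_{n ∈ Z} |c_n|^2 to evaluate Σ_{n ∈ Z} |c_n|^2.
Σ |c_n|^2 = 121π^2/3 + 81

Expand and integrate term by term over [-π, π]:
  ∫ (11x)^2 dx = 121·(2π^3/3); ∫ 2·11·(9)·x dx = 0 (odd integrand); ∫ 9^2 dx = 81·2π.
So (1/(2π)) ∫_{-π}^{π} (11x + 9)^2 dx = 121π^2/3 + 81 = 121π^2/3 + 81.
Parseval ⇒ Σ |c_n|^2 = 121π^2/3 + 81.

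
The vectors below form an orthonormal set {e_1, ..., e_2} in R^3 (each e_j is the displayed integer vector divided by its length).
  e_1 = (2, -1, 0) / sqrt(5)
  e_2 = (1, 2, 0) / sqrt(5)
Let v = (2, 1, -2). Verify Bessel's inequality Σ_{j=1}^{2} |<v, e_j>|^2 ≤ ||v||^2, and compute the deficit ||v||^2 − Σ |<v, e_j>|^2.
Σ |<v, e_j>|^2 = 5; ||v||^2 = 9; deficit = 4

Write each e_j = u_j / sqrt(<u_j, u_j>) where u_j is the displayed integer vector. Then <v, e_j> = <v, u_j> / sqrt(<u_j, u_j>), so |<v, e_j>|^2 = <v, u_j>^2 / <u_j, u_j>.
Coefficients: <v, e_1> = 3/sqrt(5), <v, e_2> = 4/sqrt(5).
Square and sum: Σ |<v, e_j>|^2 = 5.
Compute ||v||^2 = v·v = 9.
Deficit = 9 − 5 = 4 ≥ 0, confirming Bessel's inequality. (The deficit equals ||v − Σ <v,e_j> e_j||^2, the squared distance from v to span{e_j}.)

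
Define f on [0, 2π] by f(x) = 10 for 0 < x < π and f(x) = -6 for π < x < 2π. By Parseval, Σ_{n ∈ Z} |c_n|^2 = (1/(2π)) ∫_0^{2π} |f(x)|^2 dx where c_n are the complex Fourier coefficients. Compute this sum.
Σ |c_n|^2 = 68

Parseval equates the L^2 energy of f (normalised by 1/(2π)) with the ℓ^2 sum of its Fourier coefficients: (1/(2π)) ∫_0^{2π} |f|^2 = Σ |c_n|^2.
Compute the left side: (1/(2π)) [∫_0^π 10^2 dx + ∫_π^{2π} (-6)^2 dx] = (1/(2π)) · (100π + 36π) = (100 + 36)/2 = 68.
So Σ_{n ∈ Z} |c_n|^2 = 68.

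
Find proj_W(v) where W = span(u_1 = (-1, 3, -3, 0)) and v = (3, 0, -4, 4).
proj_W(v) = (-9/19, 27/19, -27/19, 0)

Set up U = [u_1 | ... | u_1] ∈ R^(4×1). The projector onto W = col(U) is P = U (U^T U)^(-1) U^T.
Compute U^T U =
  [19],
and U^T v = (9).
Solve U^T U · c = U^T v for the coefficients: c = (9/19). The projection is proj_W(v) = U c.
Check: (v - proj_W(v)) · u_1 = 0  (should be 0).
Result: proj_W(v) = (-9/19, 27/19, -27/19, 0).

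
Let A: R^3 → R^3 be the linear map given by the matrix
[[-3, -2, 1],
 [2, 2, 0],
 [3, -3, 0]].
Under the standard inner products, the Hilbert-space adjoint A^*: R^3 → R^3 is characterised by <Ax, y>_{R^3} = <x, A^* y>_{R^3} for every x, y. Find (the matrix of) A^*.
A^* = A^T =
[[-3, 2, 3],
 [-2, 2, -3],
 [1, 0, 0]]

For real matrices with standard dot products, the defining identity <Ax, y> = <x, A^* y> gives (Ax)^T y = x^T (A^*) y, i.e. x^T A^T y = x^T (A^*) y. Since this holds for all x, y, we must have A^* = A^T. Therefore
A^* =
[[-3, 2, 3],
 [-2, 2, -3],
 [1, 0, 0]].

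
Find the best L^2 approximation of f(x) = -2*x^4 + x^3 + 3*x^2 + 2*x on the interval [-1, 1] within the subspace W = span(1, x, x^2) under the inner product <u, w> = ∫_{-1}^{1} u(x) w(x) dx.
g(x) = 9*x^2/7 + 13*x/5 + 6/35

The best approximation g ∈ W is the orthogonal projection of f onto W. Writing g = a_0 + a_1 x + a_2 x^2, the coefficients solve the normal equations G · a = b where
  G_{ij} = <φ_i, φ_j> and b_i = <f, φ_i>, with φ_0 = 1, φ_1 = x, φ_2 = x^2.
G =
  [2, 0, 2/3]
  [0, 2/3, 0]
  [2/3, 0, 2/5],
b = (6/5, 26/15, 22/35).
Solving gives a_0 = 6/35, a_1 = 13/5, a_2 = 9/7, so
  g(x) = 9*x^2/7 + 13*x/5 + 6/35.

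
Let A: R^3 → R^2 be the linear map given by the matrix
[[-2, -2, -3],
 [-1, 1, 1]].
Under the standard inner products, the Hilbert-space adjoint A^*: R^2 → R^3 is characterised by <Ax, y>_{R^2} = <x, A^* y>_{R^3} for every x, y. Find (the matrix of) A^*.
A^* = A^T =
[[-2, -1],
 [-2, 1],
 [-3, 1]]

For real matrices with standard dot products, the defining identity <Ax, y> = <x, A^* y> gives (Ax)^T y = x^T (A^*) y, i.e. x^T A^T y = x^T (A^*) y. Since this holds for all x, y, we must have A^* = A^T. Therefore
A^* =
[[-2, -1],
 [-2, 1],
 [-3, 1]].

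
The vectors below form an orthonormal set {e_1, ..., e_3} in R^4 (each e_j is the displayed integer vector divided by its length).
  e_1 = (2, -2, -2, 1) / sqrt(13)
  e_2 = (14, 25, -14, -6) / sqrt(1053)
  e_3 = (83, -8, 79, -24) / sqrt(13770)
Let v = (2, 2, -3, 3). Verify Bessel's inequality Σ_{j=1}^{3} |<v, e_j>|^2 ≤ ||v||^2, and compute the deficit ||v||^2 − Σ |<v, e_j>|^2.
Σ |<v, e_j>|^2 = 3051/170; ||v||^2 = 26; deficit = 1369/170

Write each e_j = u_j / sqrt(<u_j, u_j>) where u_j is the displayed integer vector. Then <v, e_j> = <v, u_j> / sqrt(<u_j, u_j>), so |<v, e_j>|^2 = <v, u_j>^2 / <u_j, u_j>.
Coefficients: <v, e_1> = 9/sqrt(13), <v, e_2> = 102/sqrt(1053), <v, e_3> = -159/sqrt(13770).
Square and sum: Σ |<v, e_j>|^2 = 3051/170.
Compute ||v||^2 = v·v = 26.
Deficit = 26 − 3051/170 = 1369/170 ≥ 0, confirming Bessel's inequality. (The deficit equals ||v − Σ <v,e_j> e_j||^2, the squared distance from v to span{e_j}.)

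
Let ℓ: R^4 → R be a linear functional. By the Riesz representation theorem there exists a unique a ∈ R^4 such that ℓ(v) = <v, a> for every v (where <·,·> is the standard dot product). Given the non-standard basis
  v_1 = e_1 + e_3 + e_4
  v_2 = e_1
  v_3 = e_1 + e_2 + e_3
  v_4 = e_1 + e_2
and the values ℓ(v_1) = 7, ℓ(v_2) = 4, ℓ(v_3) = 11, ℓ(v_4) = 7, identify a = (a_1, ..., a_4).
a = (4, 3, 4, -1)

Write a = (a_1, ..., a_4) in the standard basis. For each basis vector v_i, ℓ(v_i) = <v_i, a> is a linear equation in the a_j's. Collect the n equations into a matrix system V a = ℓ, where row i of V is v_i (expressed in the standard basis). Since V is invertible (lower-triangular with 1s on the diagonal, up to permutation), solve by back-substitution:
  V =
[[1, 0, 1, 1],
 [1, 0, 0, 0],
 [1, 1, 1, 0],
 [1, 1, 0, 0]]
  V a = (7, 4, 11, 7)
Solving gives a = (4, 3, 4, -1).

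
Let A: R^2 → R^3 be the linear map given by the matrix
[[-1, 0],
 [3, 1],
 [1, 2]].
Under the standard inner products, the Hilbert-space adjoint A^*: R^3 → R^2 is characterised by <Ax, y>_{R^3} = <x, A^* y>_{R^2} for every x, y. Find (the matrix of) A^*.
A^* = A^T =
[[-1, 3, 1],
 [0, 1, 2]]

For real matrices with standard dot products, the defining identity <Ax, y> = <x, A^* y> gives (Ax)^T y = x^T (A^*) y, i.e. x^T A^T y = x^T (A^*) y. Since this holds for all x, y, we must have A^* = A^T. Therefore
A^* =
[[-1, 3, 1],
 [0, 1, 2]].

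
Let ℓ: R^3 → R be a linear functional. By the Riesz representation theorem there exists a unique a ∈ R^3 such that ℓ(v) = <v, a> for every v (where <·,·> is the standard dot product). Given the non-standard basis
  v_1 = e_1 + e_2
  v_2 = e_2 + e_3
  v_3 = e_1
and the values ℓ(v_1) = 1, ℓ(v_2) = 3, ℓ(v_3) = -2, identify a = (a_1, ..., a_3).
a = (-2, 3, 0)

Write a = (a_1, ..., a_3) in the standard basis. For each basis vector v_i, ℓ(v_i) = <v_i, a> is a linear equation in the a_j's. Collect the n equations into a matrix system V a = ℓ, where row i of V is v_i (expressed in the standard basis). Since V is invertible (lower-triangular with 1s on the diagonal, up to permutation), solve by back-substitution:
  V =
[[1, 1, 0],
 [0, 1, 1],
 [1, 0, 0]]
  V a = (1, 3, -2)
Solving gives a = (-2, 3, 0).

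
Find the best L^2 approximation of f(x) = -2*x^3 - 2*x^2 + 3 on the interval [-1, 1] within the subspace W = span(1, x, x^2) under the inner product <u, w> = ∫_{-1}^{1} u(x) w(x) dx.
g(x) = -2*x^2 - 6*x/5 + 3

The best approximation g ∈ W is the orthogonal projection of f onto W. Writing g = a_0 + a_1 x + a_2 x^2, the coefficients solve the normal equations G · a = b where
  G_{ij} = <φ_i, φ_j> and b_i = <f, φ_i>, with φ_0 = 1, φ_1 = x, φ_2 = x^2.
G =
  [2, 0, 2/3]
  [0, 2/3, 0]
  [2/3, 0, 2/5],
b = (14/3, -4/5, 6/5).
Solving gives a_0 = 3, a_1 = -6/5, a_2 = -2, so
  g(x) = -2*x^2 - 6*x/5 + 3.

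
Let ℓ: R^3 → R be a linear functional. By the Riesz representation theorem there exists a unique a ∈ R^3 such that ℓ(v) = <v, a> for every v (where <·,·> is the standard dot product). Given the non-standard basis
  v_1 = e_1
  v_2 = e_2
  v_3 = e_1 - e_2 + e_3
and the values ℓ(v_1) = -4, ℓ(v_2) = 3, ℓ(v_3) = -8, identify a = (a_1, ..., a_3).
a = (-4, 3, -1)

Write a = (a_1, ..., a_3) in the standard basis. For each basis vector v_i, ℓ(v_i) = <v_i, a> is a linear equation in the a_j's. Collect the n equations into a matrix system V a = ℓ, where row i of V is v_i (expressed in the standard basis). Since V is invertible (lower-triangular with 1s on the diagonal, up to permutation), solve by back-substitution:
  V =
[[1, 0, 0],
 [0, 1, 0],
 [1, -1, 1]]
  V a = (-4, 3, -8)
Solving gives a = (-4, 3, -1).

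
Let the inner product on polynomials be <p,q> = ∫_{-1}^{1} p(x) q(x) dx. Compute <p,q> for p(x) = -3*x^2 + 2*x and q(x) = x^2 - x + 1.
<p,q> = -68/15

Expand the product: p(x)·q(x) = -3*x^4 + 5*x^3 - 5*x^2 + 2*x.
∫_{-1}^{1} of each monomial x^k gives [2/(k+1) if k even, 0 if k odd]. Integrating term-by-term (or equivalently evaluating the antiderivative F(x) = -3*x^5/5 + 5*x^4/4 - 5*x^3/3 + x^2 at the endpoints):
  F(1) − F(−1) = -1/60 − (271/60) = -68/15.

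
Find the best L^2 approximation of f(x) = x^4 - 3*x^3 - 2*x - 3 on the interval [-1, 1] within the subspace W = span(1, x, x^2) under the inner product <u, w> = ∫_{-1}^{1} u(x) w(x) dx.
g(x) = 6*x^2/7 - 19*x/5 - 108/35

The best approximation g ∈ W is the orthogonal projection of f onto W. Writing g = a_0 + a_1 x + a_2 x^2, the coefficients solve the normal equations G · a = b where
  G_{ij} = <φ_i, φ_j> and b_i = <f, φ_i>, with φ_0 = 1, φ_1 = x, φ_2 = x^2.
G =
  [2, 0, 2/3]
  [0, 2/3, 0]
  [2/3, 0, 2/5],
b = (-28/5, -38/15, -12/7).
Solving gives a_0 = -108/35, a_1 = -19/5, a_2 = 6/7, so
  g(x) = 6*x^2/7 - 19*x/5 - 108/35.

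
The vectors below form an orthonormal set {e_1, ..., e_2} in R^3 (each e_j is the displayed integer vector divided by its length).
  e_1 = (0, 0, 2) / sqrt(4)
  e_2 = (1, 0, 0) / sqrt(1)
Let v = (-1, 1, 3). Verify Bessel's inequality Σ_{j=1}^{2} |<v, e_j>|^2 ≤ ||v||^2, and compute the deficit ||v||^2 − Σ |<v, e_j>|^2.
Σ |<v, e_j>|^2 = 10; ||v||^2 = 11; deficit = 1

Write each e_j = u_j / sqrt(<u_j, u_j>) where u_j is the displayed integer vector. Then <v, e_j> = <v, u_j> / sqrt(<u_j, u_j>), so |<v, e_j>|^2 = <v, u_j>^2 / <u_j, u_j>.
Coefficients: <v, e_1> = 6/sqrt(4), <v, e_2> = -1/sqrt(1).
Square and sum: Σ |<v, e_j>|^2 = 10.
Compute ||v||^2 = v·v = 11.
Deficit = 11 − 10 = 1 ≥ 0, confirming Bessel's inequality. (The deficit equals ||v − Σ <v,e_j> e_j||^2, the squared distance from v to span{e_j}.)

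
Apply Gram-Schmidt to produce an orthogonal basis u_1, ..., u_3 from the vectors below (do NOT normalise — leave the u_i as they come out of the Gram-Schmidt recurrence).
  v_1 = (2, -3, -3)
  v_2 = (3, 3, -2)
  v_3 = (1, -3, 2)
Orthogonal basis:
  u_1 = (2, -3, -3)
  u_2 = (30/11, 75/22, -35/22)
  u_3 = (36/19, -12/19, 36/19)

Apply the Gram-Schmidt recurrence
  u_1 = v_1
  u_i = v_i − Σ_{j<i} ((v_i · u_j) / (u_j · u_j)) · u_j.

Step by step this gives:
  u_1 = (2, -3, -3)
  u_2 = (30/11, 75/22, -35/22)
  u_3 = (36/19, -12/19, 36/19)

Orthogonality check:
  u_2 · u_1 = 0 (should be 0)
  u_3 · u_1 = 0 (should be 0)
  u_3 · u_2 = 0 (should be 0)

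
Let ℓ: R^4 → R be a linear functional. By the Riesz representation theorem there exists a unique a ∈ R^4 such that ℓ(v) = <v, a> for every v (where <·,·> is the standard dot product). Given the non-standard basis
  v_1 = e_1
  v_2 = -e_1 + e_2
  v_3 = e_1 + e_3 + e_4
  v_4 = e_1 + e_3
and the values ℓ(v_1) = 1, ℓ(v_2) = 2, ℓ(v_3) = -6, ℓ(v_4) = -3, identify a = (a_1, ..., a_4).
a = (1, 3, -4, -3)

Write a = (a_1, ..., a_4) in the standard basis. For each basis vector v_i, ℓ(v_i) = <v_i, a> is a linear equation in the a_j's. Collect the n equations into a matrix system V a = ℓ, where row i of V is v_i (expressed in the standard basis). Since V is invertible (lower-triangular with 1s on the diagonal, up to permutation), solve by back-substitution:
  V =
[[1, 0, 0, 0],
 [-1, 1, 0, 0],
 [1, 0, 1, 1],
 [1, 0, 1, 0]]
  V a = (1, 2, -6, -3)
Solving gives a = (1, 3, -4, -3).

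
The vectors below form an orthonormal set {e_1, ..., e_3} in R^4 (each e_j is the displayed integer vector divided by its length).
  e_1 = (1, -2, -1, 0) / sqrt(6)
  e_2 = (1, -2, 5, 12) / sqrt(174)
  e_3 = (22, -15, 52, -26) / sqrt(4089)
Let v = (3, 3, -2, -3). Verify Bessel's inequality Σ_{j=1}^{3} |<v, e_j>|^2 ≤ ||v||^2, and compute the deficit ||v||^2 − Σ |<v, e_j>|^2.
Σ |<v, e_j>|^2 = 1970/141; ||v||^2 = 31; deficit = 2401/141

Write each e_j = u_j / sqrt(<u_j, u_j>) where u_j is the displayed integer vector. Then <v, e_j> = <v, u_j> / sqrt(<u_j, u_j>), so |<v, e_j>|^2 = <v, u_j>^2 / <u_j, u_j>.
Coefficients: <v, e_1> = -1/sqrt(6), <v, e_2> = -49/sqrt(174), <v, e_3> = -5/sqrt(4089).
Square and sum: Σ |<v, e_j>|^2 = 1970/141.
Compute ||v||^2 = v·v = 31.
Deficit = 31 − 1970/141 = 2401/141 ≥ 0, confirming Bessel's inequality. (The deficit equals ||v − Σ <v,e_j> e_j||^2, the squared distance from v to span{e_j}.)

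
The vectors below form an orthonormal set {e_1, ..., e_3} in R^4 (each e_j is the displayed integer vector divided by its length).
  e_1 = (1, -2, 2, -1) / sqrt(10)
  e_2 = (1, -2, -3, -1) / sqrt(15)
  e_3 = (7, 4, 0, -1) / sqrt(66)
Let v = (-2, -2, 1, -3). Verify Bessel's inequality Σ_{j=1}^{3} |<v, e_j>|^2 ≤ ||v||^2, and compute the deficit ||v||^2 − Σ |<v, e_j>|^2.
Σ |<v, e_j>|^2 = 117/11; ||v||^2 = 18; deficit = 81/11

Write each e_j = u_j / sqrt(<u_j, u_j>) where u_j is the displayed integer vector. Then <v, e_j> = <v, u_j> / sqrt(<u_j, u_j>), so |<v, e_j>|^2 = <v, u_j>^2 / <u_j, u_j>.
Coefficients: <v, e_1> = 7/sqrt(10), <v, e_2> = 2/sqrt(15), <v, e_3> = -19/sqrt(66).
Square and sum: Σ |<v, e_j>|^2 = 117/11.
Compute ||v||^2 = v·v = 18.
Deficit = 18 − 117/11 = 81/11 ≥ 0, confirming Bessel's inequality. (The deficit equals ||v − Σ <v,e_j> e_j||^2, the squared distance from v to span{e_j}.)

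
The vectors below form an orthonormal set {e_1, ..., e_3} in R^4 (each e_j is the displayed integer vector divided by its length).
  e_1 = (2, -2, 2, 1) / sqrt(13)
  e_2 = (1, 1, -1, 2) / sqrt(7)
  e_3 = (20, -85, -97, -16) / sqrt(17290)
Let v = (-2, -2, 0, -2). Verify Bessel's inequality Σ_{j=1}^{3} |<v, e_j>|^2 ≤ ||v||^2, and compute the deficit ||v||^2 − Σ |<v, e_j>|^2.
Σ |<v, e_j>|^2 = 1042/95; ||v||^2 = 12; deficit = 98/95

Write each e_j = u_j / sqrt(<u_j, u_j>) where u_j is the displayed integer vector. Then <v, e_j> = <v, u_j> / sqrt(<u_j, u_j>), so |<v, e_j>|^2 = <v, u_j>^2 / <u_j, u_j>.
Coefficients: <v, e_1> = -2/sqrt(13), <v, e_2> = -8/sqrt(7), <v, e_3> = 162/sqrt(17290).
Square and sum: Σ |<v, e_j>|^2 = 1042/95.
Compute ||v||^2 = v·v = 12.
Deficit = 12 − 1042/95 = 98/95 ≥ 0, confirming Bessel's inequality. (The deficit equals ||v − Σ <v,e_j> e_j||^2, the squared distance from v to span{e_j}.)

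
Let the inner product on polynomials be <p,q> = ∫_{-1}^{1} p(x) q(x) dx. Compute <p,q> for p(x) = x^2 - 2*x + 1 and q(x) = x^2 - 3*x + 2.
<p,q> = 52/5

Expand the product: p(x)·q(x) = x^4 - 5*x^3 + 9*x^2 - 7*x + 2.
∫_{-1}^{1} of each monomial x^k gives [2/(k+1) if k even, 0 if k odd]. Integrating term-by-term (or equivalently evaluating the antiderivative F(x) = x^5/5 - 5*x^4/4 + 3*x^3 - 7*x^2/2 + 2*x at the endpoints):
  F(1) − F(−1) = 9/20 − (-199/20) = 52/5.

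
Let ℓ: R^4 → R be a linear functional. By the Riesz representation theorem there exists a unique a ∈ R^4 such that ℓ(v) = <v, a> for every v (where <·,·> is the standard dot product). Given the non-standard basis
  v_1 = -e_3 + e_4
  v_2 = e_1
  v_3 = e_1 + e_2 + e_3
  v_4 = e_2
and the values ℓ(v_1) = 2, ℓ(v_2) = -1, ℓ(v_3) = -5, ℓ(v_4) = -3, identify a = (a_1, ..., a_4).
a = (-1, -3, -1, 1)

Write a = (a_1, ..., a_4) in the standard basis. For each basis vector v_i, ℓ(v_i) = <v_i, a> is a linear equation in the a_j's. Collect the n equations into a matrix system V a = ℓ, where row i of V is v_i (expressed in the standard basis). Since V is invertible (lower-triangular with 1s on the diagonal, up to permutation), solve by back-substitution:
  V =
[[0, 0, -1, 1],
 [1, 0, 0, 0],
 [1, 1, 1, 0],
 [0, 1, 0, 0]]
  V a = (2, -1, -5, -3)
Solving gives a = (-1, -3, -1, 1).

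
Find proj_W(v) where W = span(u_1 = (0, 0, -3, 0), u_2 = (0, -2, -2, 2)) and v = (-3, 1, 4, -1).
proj_W(v) = (0, 1, 4, -1)

Set up U = [u_1 | ... | u_2] ∈ R^(4×2). The projector onto W = col(U) is P = U (U^T U)^(-1) U^T.
Compute U^T U =
  [9, 6]
  [6, 12],
and U^T v = (-12, -12).
Solve U^T U · c = U^T v for the coefficients: c = (-1, -1/2). The projection is proj_W(v) = U c.
Check: (v - proj_W(v)) · u_1 = 0  (should be 0).
Check: (v - proj_W(v)) · u_2 = 0  (should be 0).
Result: proj_W(v) = (0, 1, 4, -1).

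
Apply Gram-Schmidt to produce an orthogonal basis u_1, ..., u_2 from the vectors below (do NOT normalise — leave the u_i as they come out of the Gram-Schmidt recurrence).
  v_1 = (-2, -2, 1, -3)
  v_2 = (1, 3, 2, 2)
Orthogonal basis:
  u_1 = (-2, -2, 1, -3)
  u_2 = (-1/3, 5/3, 8/3, 0)

Apply the Gram-Schmidt recurrence
  u_1 = v_1
  u_i = v_i − Σ_{j<i} ((v_i · u_j) / (u_j · u_j)) · u_j.

Step by step this gives:
  u_1 = (-2, -2, 1, -3)
  u_2 = (-1/3, 5/3, 8/3, 0)

Orthogonality check:
  u_2 · u_1 = 0 (should be 0)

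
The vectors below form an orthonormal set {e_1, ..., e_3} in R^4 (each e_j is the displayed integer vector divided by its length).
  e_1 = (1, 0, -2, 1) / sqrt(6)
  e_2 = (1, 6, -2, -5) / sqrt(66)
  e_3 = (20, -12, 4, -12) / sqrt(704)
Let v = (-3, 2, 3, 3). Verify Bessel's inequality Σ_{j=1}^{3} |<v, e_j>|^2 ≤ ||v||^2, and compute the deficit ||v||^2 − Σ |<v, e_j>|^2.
Σ |<v, e_j>|^2 = 99/4; ||v||^2 = 31; deficit = 25/4

Write each e_j = u_j / sqrt(<u_j, u_j>) where u_j is the displayed integer vector. Then <v, e_j> = <v, u_j> / sqrt(<u_j, u_j>), so |<v, e_j>|^2 = <v, u_j>^2 / <u_j, u_j>.
Coefficients: <v, e_1> = -6/sqrt(6), <v, e_2> = -12/sqrt(66), <v, e_3> = -108/sqrt(704).
Square and sum: Σ |<v, e_j>|^2 = 99/4.
Compute ||v||^2 = v·v = 31.
Deficit = 31 − 99/4 = 25/4 ≥ 0, confirming Bessel's inequality. (The deficit equals ||v − Σ <v,e_j> e_j||^2, the squared distance from v to span{e_j}.)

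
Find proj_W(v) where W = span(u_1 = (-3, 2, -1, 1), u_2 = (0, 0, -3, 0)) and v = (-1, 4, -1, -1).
proj_W(v) = (-15/7, 10/7, -1, 5/7)

Set up U = [u_1 | ... | u_2] ∈ R^(4×2). The projector onto W = col(U) is P = U (U^T U)^(-1) U^T.
Compute U^T U =
  [15, 3]
  [3, 9],
and U^T v = (11, 3).
Solve U^T U · c = U^T v for the coefficients: c = (5/7, 2/21). The projection is proj_W(v) = U c.
Check: (v - proj_W(v)) · u_1 = 0  (should be 0).
Check: (v - proj_W(v)) · u_2 = 0  (should be 0).
Result: proj_W(v) = (-15/7, 10/7, -1, 5/7).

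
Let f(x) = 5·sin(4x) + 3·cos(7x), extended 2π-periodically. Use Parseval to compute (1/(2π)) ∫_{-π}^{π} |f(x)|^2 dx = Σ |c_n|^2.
Σ |c_n|^2 = 17

Expand |f|^2 and use orthogonality of {sin(nx), cos(mx)} on [-π, π]:
  ∫_{-π}^{π} sin(nx)^2 dx = π, ∫ cos(mx)^2 dx = π, and cross terms integrate to 0.
So ∫_{-π}^{π} f(x)^2 dx = 5^2 · π + 3^2 · π = (25 + 9)π.
Divide by 2π: (25 + 9)/2 = 17.
By Parseval, this equals Σ |c_n|^2.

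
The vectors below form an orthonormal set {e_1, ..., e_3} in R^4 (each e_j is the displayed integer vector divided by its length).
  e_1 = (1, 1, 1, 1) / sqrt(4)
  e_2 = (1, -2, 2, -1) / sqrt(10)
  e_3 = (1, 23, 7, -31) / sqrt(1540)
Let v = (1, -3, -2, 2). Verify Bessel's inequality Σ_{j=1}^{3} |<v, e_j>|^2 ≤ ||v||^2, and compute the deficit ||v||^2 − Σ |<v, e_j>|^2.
Σ |<v, e_j>|^2 = 2243/154; ||v||^2 = 18; deficit = 529/154

Write each e_j = u_j / sqrt(<u_j, u_j>) where u_j is the displayed integer vector. Then <v, e_j> = <v, u_j> / sqrt(<u_j, u_j>), so |<v, e_j>|^2 = <v, u_j>^2 / <u_j, u_j>.
Coefficients: <v, e_1> = -2/sqrt(4), <v, e_2> = 1/sqrt(10), <v, e_3> = -144/sqrt(1540).
Square and sum: Σ |<v, e_j>|^2 = 2243/154.
Compute ||v||^2 = v·v = 18.
Deficit = 18 − 2243/154 = 529/154 ≥ 0, confirming Bessel's inequality. (The deficit equals ||v − Σ <v,e_j> e_j||^2, the squared distance from v to span{e_j}.)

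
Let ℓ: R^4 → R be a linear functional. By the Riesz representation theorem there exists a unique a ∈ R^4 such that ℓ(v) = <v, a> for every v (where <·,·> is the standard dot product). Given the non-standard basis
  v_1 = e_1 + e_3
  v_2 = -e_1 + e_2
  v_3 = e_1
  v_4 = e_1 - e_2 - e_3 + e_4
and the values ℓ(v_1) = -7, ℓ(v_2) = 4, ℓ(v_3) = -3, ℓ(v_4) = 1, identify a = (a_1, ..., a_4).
a = (-3, 1, -4, 1)

Write a = (a_1, ..., a_4) in the standard basis. For each basis vector v_i, ℓ(v_i) = <v_i, a> is a linear equation in the a_j's. Collect the n equations into a matrix system V a = ℓ, where row i of V is v_i (expressed in the standard basis). Since V is invertible (lower-triangular with 1s on the diagonal, up to permutation), solve by back-substitution:
  V =
[[1, 0, 1, 0],
 [-1, 1, 0, 0],
 [1, 0, 0, 0],
 [1, -1, -1, 1]]
  V a = (-7, 4, -3, 1)
Solving gives a = (-3, 1, -4, 1).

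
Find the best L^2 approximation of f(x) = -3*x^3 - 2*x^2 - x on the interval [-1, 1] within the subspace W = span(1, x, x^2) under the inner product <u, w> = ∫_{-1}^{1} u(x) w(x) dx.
g(x) = -2*x^2 - 14*x/5

The best approximation g ∈ W is the orthogonal projection of f onto W. Writing g = a_0 + a_1 x + a_2 x^2, the coefficients solve the normal equations G · a = b where
  G_{ij} = <φ_i, φ_j> and b_i = <f, φ_i>, with φ_0 = 1, φ_1 = x, φ_2 = x^2.
G =
  [2, 0, 2/3]
  [0, 2/3, 0]
  [2/3, 0, 2/5],
b = (-4/3, -28/15, -4/5).
Solving gives a_0 = 0, a_1 = -14/5, a_2 = -2, so
  g(x) = -2*x^2 - 14*x/5.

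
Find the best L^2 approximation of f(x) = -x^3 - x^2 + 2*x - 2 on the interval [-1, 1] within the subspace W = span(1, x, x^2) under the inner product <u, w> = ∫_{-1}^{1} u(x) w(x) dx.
g(x) = -x^2 + 7*x/5 - 2

The best approximation g ∈ W is the orthogonal projection of f onto W. Writing g = a_0 + a_1 x + a_2 x^2, the coefficients solve the normal equations G · a = b where
  G_{ij} = <φ_i, φ_j> and b_i = <f, φ_i>, with φ_0 = 1, φ_1 = x, φ_2 = x^2.
G =
  [2, 0, 2/3]
  [0, 2/3, 0]
  [2/3, 0, 2/5],
b = (-14/3, 14/15, -26/15).
Solving gives a_0 = -2, a_1 = 7/5, a_2 = -1, so
  g(x) = -x^2 + 7*x/5 - 2.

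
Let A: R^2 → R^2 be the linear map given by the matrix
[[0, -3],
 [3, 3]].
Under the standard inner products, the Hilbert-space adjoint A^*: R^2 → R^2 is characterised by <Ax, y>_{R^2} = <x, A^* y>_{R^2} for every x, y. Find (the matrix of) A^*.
A^* = A^T =
[[0, 3],
 [-3, 3]]

For real matrices with standard dot products, the defining identity <Ax, y> = <x, A^* y> gives (Ax)^T y = x^T (A^*) y, i.e. x^T A^T y = x^T (A^*) y. Since this holds for all x, y, we must have A^* = A^T. Therefore
A^* =
[[0, 3],
 [-3, 3]].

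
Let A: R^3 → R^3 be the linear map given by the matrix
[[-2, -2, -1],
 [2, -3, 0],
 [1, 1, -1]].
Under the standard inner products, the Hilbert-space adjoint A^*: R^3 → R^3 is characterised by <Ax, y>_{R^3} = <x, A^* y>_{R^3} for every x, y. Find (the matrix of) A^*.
A^* = A^T =
[[-2, 2, 1],
 [-2, -3, 1],
 [-1, 0, -1]]

For real matrices with standard dot products, the defining identity <Ax, y> = <x, A^* y> gives (Ax)^T y = x^T (A^*) y, i.e. x^T A^T y = x^T (A^*) y. Since this holds for all x, y, we must have A^* = A^T. Therefore
A^* =
[[-2, 2, 1],
 [-2, -3, 1],
 [-1, 0, -1]].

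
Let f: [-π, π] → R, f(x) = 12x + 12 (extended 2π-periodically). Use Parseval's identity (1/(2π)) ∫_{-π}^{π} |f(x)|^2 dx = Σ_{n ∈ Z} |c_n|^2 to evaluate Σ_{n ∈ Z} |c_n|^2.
Σ |c_n|^2 = 48π^2 + 144

Expand and integrate term by term over [-π, π]:
  ∫ (12x)^2 dx = 144·(2π^3/3); ∫ 2·12·(12)·x dx = 0 (odd integrand); ∫ 12^2 dx = 144·2π.
So (1/(2π)) ∫_{-π}^{π} (12x + 12)^2 dx = 144π^2/3 + 144 = 48π^2 + 144.
Parseval ⇒ Σ |c_n|^2 = 48π^2 + 144.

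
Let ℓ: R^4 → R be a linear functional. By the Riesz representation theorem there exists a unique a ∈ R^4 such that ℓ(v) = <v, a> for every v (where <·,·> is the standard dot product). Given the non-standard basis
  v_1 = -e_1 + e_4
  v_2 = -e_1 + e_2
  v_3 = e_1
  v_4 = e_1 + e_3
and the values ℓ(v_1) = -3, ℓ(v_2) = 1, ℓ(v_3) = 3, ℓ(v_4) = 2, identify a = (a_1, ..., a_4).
a = (3, 4, -1, 0)

Write a = (a_1, ..., a_4) in the standard basis. For each basis vector v_i, ℓ(v_i) = <v_i, a> is a linear equation in the a_j's. Collect the n equations into a matrix system V a = ℓ, where row i of V is v_i (expressed in the standard basis). Since V is invertible (lower-triangular with 1s on the diagonal, up to permutation), solve by back-substitution:
  V =
[[-1, 0, 0, 1],
 [-1, 1, 0, 0],
 [1, 0, 0, 0],
 [1, 0, 1, 0]]
  V a = (-3, 1, 3, 2)
Solving gives a = (3, 4, -1, 0).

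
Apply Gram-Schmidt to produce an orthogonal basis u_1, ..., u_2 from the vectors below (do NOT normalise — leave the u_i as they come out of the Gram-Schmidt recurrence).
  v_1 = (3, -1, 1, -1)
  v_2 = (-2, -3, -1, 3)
Orthogonal basis:
  u_1 = (3, -1, 1, -1)
  u_2 = (-1/4, -43/12, -5/12, 29/12)

Apply the Gram-Schmidt recurrence
  u_1 = v_1
  u_i = v_i − Σ_{j<i} ((v_i · u_j) / (u_j · u_j)) · u_j.

Step by step this gives:
  u_1 = (3, -1, 1, -1)
  u_2 = (-1/4, -43/12, -5/12, 29/12)

Orthogonality check:
  u_2 · u_1 = 0 (should be 0)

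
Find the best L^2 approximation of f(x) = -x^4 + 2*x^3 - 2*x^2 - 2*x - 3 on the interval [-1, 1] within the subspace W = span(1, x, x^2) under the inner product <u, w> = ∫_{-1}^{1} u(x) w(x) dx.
g(x) = -20*x^2/7 - 4*x/5 - 102/35

The best approximation g ∈ W is the orthogonal projection of f onto W. Writing g = a_0 + a_1 x + a_2 x^2, the coefficients solve the normal equations G · a = b where
  G_{ij} = <φ_i, φ_j> and b_i = <f, φ_i>, with φ_0 = 1, φ_1 = x, φ_2 = x^2.
G =
  [2, 0, 2/3]
  [0, 2/3, 0]
  [2/3, 0, 2/5],
b = (-116/15, -8/15, -108/35).
Solving gives a_0 = -102/35, a_1 = -4/5, a_2 = -20/7, so
  g(x) = -20*x^2/7 - 4*x/5 - 102/35.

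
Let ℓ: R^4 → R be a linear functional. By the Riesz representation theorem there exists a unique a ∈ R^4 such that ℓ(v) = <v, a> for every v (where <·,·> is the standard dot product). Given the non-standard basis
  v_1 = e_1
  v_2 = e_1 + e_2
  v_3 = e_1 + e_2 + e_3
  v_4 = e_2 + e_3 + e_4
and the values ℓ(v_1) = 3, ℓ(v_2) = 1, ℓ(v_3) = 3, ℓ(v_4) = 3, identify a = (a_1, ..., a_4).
a = (3, -2, 2, 3)

Write a = (a_1, ..., a_4) in the standard basis. For each basis vector v_i, ℓ(v_i) = <v_i, a> is a linear equation in the a_j's. Collect the n equations into a matrix system V a = ℓ, where row i of V is v_i (expressed in the standard basis). Since V is invertible (lower-triangular with 1s on the diagonal, up to permutation), solve by back-substitution:
  V =
[[1, 0, 0, 0],
 [1, 1, 0, 0],
 [1, 1, 1, 0],
 [0, 1, 1, 1]]
  V a = (3, 1, 3, 3)
Solving gives a = (3, -2, 2, 3).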